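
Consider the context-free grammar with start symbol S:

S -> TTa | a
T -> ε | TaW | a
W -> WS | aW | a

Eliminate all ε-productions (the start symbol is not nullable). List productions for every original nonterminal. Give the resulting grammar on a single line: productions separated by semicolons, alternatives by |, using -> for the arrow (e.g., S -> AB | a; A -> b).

S -> a | Ta | TTa; T -> a | aW | TaW; W -> a | WS | aW

Nullable set: {T}.
S -> TTa: T, T nullable, giving TTa | Ta | a.
Drop T -> ε.
T -> TaW: T nullable, giving TaW | aW.
Unchanged (no nullable symbols): S -> a; T -> a; W -> WS; W -> a; W -> aW.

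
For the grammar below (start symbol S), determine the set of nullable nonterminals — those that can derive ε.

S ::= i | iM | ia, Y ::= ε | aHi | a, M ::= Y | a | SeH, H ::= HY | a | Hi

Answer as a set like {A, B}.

Directly nullable (have an ε-rule): {Y}.
M is nullable via M -> Y (every symbol on the right is already known nullable).
Not nullable: H, S — each has a terminal in every rule's right-hand side or depends on a non-nullable symbol.

{M, Y}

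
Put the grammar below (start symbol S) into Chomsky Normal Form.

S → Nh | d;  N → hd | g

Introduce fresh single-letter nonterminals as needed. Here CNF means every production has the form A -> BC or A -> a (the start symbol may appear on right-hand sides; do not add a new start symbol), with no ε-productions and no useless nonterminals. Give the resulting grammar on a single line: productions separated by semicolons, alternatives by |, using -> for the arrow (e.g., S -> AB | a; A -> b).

No ε-productions.
No unit productions to eliminate.
TERM: introduce B -> d, A -> h and substitute in every rule of length ≥2.

S -> d | NA; A -> h; B -> d; N -> g | AB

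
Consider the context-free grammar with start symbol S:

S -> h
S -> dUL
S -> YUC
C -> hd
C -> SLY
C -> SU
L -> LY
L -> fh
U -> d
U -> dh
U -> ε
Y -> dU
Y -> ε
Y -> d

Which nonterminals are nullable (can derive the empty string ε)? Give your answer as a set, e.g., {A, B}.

{U, Y}

Directly nullable (have an ε-rule): {U, Y}.
Not nullable: C, L, S — each has a terminal in every rule's right-hand side or depends on a non-nullable symbol.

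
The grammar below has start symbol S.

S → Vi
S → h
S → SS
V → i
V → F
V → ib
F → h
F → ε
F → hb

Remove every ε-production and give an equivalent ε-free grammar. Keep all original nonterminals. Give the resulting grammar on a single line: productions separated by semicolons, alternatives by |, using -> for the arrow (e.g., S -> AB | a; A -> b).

Nullable set: {F, V}.
S -> Vi: V nullable, giving Vi | i.
Drop F -> ε.
V -> F: F nullable, giving F.
Unchanged (no nullable symbols): S -> SS; S -> h; F -> h; F -> hb; V -> i; V -> ib.

S -> h | i | SS | Vi; F -> h | hb; V -> F | i | ib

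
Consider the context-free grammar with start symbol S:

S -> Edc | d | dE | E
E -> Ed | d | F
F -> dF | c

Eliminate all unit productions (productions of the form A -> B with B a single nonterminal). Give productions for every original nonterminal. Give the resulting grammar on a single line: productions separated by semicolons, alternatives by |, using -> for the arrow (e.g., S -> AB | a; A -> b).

Unit productions: E->F, S->E.
Unit pairs (A ⇒* B via units): (E,F), (S,E), (S,F).
S: inherits non-unit rules of {E, F, S} → Ed | Edc | c | d | dE | dF.
E: inherits non-unit rules of {E, F} → Ed | c | d | dF.
F: inherits non-unit rules of {F} → c | dF.

S -> c | d | Ed | dE | dF | Edc; E -> c | d | Ed | dF; F -> c | dF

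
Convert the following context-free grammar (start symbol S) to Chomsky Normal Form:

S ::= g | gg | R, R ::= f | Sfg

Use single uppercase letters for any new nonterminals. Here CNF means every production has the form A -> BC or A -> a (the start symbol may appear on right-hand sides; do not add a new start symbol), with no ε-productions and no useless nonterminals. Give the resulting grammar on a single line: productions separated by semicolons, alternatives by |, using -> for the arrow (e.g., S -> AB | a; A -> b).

No ε-productions.
After unit-elimination: S -> f | g | gg | Sfg; R -> f | Sfg.
TERM: introduce A -> f, B -> g and substitute in every rule of length ≥2.
BIN: R -> SAB becomes R -> SC, C -> AB; S -> SAB becomes S -> SD, D -> AB.
Drop unreachable/unproductive: R.

S -> f | g | BB | SD; A -> f; B -> g; D -> AB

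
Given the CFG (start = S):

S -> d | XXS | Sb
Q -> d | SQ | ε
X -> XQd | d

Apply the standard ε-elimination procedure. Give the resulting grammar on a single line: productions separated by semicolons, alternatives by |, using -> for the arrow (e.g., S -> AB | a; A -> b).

Nullable set: {Q}.
Drop Q -> ε.
Q -> SQ: Q nullable, giving S | SQ.
X -> XQd: Q nullable, giving XQd | Xd.
Unchanged (no nullable symbols): S -> Sb; S -> XXS; S -> d; Q -> d; X -> d.

S -> d | Sb | XXS; Q -> S | d | SQ; X -> d | Xd | XQd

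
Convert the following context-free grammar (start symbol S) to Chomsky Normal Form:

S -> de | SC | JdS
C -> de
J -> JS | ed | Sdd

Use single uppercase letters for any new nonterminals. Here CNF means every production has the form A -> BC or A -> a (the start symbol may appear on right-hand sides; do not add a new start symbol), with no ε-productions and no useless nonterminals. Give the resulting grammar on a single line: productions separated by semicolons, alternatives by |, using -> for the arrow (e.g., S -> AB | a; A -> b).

S -> AB | JE | SC; A -> d; B -> e; C -> AB; D -> AA; E -> AS; J -> BA | JS | SD

No ε-productions.
No unit productions to eliminate.
TERM: introduce A -> d, B -> e and substitute in every rule of length ≥2.
BIN: J -> SAA becomes J -> SD, D -> AA; S -> JAS becomes S -> JE, E -> AS.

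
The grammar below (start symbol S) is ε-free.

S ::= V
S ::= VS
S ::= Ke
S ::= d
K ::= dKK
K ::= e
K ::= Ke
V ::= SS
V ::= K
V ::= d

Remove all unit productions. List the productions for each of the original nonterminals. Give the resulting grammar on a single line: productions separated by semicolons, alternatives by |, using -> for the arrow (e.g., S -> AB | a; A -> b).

Unit productions: S->V, V->K.
Unit pairs (A ⇒* B via units): (S,K), (S,V), (V,K).
S: inherits non-unit rules of {K, S, V} → Ke | SS | VS | d | dKK | e.
K: inherits non-unit rules of {K} → Ke | dKK | e.
V: inherits non-unit rules of {K, V} → Ke | SS | d | dKK | e.

S -> d | e | Ke | SS | VS | dKK; K -> e | Ke | dKK; V -> d | e | Ke | SS | dKK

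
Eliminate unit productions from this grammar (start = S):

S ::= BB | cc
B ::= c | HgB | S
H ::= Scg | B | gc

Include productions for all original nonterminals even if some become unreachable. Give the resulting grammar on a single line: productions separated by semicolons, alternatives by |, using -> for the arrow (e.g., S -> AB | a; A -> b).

S -> BB | cc; B -> c | BB | cc | HgB; H -> c | BB | cc | gc | HgB | Scg

Unit productions: B->S, H->B.
Unit pairs (A ⇒* B via units): (B,S), (H,B), (H,S).
S: inherits non-unit rules of {S} → BB | cc.
B: inherits non-unit rules of {B, S} → BB | HgB | c | cc.
H: inherits non-unit rules of {B, H, S} → BB | HgB | Scg | c | cc | gc.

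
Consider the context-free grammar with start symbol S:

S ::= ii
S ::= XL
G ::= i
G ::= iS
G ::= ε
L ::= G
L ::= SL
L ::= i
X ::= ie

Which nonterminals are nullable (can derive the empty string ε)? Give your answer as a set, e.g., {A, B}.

{G, L}

Directly nullable (have an ε-rule): {G}.
L is nullable via L -> G (every symbol on the right is already known nullable).
Not nullable: S, X — each has a terminal in every rule's right-hand side or depends on a non-nullable symbol.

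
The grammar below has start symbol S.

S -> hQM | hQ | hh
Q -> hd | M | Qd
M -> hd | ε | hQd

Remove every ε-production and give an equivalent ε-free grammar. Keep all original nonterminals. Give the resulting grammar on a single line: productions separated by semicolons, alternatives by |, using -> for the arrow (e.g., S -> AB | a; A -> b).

Nullable set: {M, Q}.
S -> hQ: Q nullable, giving h | hQ.
S -> hQM: Q, M nullable, giving h | hM | hQ | hQM.
Drop M -> ε.
M -> hQd: Q nullable, giving hQd | hd.
Q -> M: M nullable, giving M.
Q -> Qd: Q nullable, giving Qd | d.
Unchanged (no nullable symbols): S -> hh; M -> hd; Q -> hd.

S -> h | hM | hQ | hh | hQM; M -> hd | hQd; Q -> M | d | Qd | hd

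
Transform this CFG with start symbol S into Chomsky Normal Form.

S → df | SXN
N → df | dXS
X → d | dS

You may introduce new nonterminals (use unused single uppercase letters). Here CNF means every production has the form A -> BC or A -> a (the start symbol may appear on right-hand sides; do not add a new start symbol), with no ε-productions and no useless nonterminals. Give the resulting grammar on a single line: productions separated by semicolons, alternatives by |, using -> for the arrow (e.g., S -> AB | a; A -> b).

S -> AB | SD; A -> d; B -> f; C -> XS; D -> XN; N -> AB | AC; X -> d | AS

No ε-productions.
No unit productions to eliminate.
TERM: introduce A -> d, B -> f and substitute in every rule of length ≥2.
BIN: N -> AXS becomes N -> AC, C -> XS; S -> SXN becomes S -> SD, D -> XN.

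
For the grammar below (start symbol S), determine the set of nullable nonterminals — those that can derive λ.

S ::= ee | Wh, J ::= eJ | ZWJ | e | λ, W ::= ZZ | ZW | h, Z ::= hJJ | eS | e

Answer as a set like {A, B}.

{J}

Directly nullable (have an ε-rule): {J}.
Not nullable: S, W, Z — each has a terminal in every rule's right-hand side or depends on a non-nullable symbol.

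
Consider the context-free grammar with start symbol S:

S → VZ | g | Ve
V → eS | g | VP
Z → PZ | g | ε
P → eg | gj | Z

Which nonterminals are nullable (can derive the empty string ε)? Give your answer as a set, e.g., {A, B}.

{P, Z}

Directly nullable (have an ε-rule): {Z}.
P is nullable via P -> Z (every symbol on the right is already known nullable).
Not nullable: S, V — each has a terminal in every rule's right-hand side or depends on a non-nullable symbol.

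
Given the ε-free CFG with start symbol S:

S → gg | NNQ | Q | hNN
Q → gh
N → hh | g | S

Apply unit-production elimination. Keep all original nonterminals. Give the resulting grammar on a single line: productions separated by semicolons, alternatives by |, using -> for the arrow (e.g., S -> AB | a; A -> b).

S -> gg | gh | NNQ | hNN; N -> g | gg | gh | hh | NNQ | hNN; Q -> gh

Unit productions: N->S, S->Q.
Unit pairs (A ⇒* B via units): (N,Q), (N,S), (S,Q).
S: inherits non-unit rules of {Q, S} → NNQ | gg | gh | hNN.
N: inherits non-unit rules of {N, Q, S} → NNQ | g | gg | gh | hNN | hh.
Q: inherits non-unit rules of {Q} → gh.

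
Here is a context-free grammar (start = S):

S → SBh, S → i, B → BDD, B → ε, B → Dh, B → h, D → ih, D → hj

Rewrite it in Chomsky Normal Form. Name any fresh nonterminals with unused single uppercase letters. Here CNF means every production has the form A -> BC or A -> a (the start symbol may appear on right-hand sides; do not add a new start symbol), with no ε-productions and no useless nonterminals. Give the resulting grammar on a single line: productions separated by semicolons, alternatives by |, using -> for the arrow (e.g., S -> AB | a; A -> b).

Nullable: {B}; after ε-elimination: S -> i | Sh | SBh; B -> h | DD | Dh | BDD; D -> hj | ih.
No unit productions to eliminate.
TERM: introduce A -> h, E -> i, C -> j and substitute in every rule of length ≥2.
BIN: B -> BDD becomes B -> BF, F -> DD; S -> SBA becomes S -> SG, G -> BA.

S -> i | SA | SG; A -> h; B -> h | BF | DA | DD; C -> j; D -> AC | EA; E -> i; F -> DD; G -> BA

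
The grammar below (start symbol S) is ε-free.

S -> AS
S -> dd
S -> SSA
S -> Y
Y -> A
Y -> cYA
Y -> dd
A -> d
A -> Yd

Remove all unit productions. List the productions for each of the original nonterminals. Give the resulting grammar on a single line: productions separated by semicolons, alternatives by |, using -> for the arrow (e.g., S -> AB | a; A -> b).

S -> d | AS | Yd | dd | SSA | cYA; A -> d | Yd; Y -> d | Yd | dd | cYA

Unit productions: S->Y, Y->A.
Unit pairs (A ⇒* B via units): (S,A), (S,Y), (Y,A).
S: inherits non-unit rules of {A, S, Y} → AS | SSA | Yd | cYA | d | dd.
A: inherits non-unit rules of {A} → Yd | d.
Y: inherits non-unit rules of {A, Y} → Yd | cYA | d | dd.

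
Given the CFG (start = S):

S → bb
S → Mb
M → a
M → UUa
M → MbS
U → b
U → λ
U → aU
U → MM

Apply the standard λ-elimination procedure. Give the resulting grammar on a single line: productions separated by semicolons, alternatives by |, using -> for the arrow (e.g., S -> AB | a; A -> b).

Nullable set: {U}.
M -> UUa: U, U nullable, giving UUa | Ua | a.
Drop U -> λ.
U -> aU: U nullable, giving a | aU.
Unchanged (no nullable symbols): S -> Mb; S -> bb; M -> MbS; M -> a; U -> MM; U -> b.

S -> Mb | bb; M -> a | Ua | MbS | UUa; U -> a | b | MM | aU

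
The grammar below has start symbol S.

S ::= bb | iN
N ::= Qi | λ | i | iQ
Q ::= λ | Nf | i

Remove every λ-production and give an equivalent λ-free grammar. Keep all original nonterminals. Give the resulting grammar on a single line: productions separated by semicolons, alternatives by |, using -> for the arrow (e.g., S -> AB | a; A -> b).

Nullable set: {N, Q}.
S -> iN: N nullable, giving i | iN.
Drop N -> λ.
N -> Qi: Q nullable, giving Qi | i.
N -> iQ: Q nullable, giving i | iQ.
Drop Q -> λ.
Q -> Nf: N nullable, giving Nf | f.
Unchanged (no nullable symbols): S -> bb; N -> i; Q -> i.

S -> i | bb | iN; N -> i | Qi | iQ; Q -> f | i | Nf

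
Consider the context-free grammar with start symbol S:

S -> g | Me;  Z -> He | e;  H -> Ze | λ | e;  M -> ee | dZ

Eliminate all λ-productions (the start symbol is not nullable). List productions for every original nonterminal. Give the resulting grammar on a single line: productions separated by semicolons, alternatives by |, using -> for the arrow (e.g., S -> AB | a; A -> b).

S -> g | Me; H -> e | Ze; M -> dZ | ee; Z -> e | He

Nullable set: {H}.
Drop H -> λ.
Z -> He: H nullable, giving He | e.
Unchanged (no nullable symbols): S -> Me; S -> g; H -> Ze; H -> e; M -> dZ; M -> ee; Z -> e.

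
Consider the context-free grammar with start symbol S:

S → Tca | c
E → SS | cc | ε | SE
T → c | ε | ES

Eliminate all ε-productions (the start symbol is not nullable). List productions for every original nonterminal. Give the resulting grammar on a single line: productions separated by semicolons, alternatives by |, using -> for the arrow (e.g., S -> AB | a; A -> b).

S -> c | ca | Tca; E -> S | SE | SS | cc; T -> S | c | ES

Nullable set: {E, T}.
S -> Tca: T nullable, giving Tca | ca.
Drop E -> ε.
E -> SE: E nullable, giving S | SE.
Drop T -> ε.
T -> ES: E nullable, giving ES | S.
Unchanged (no nullable symbols): S -> c; E -> SS; E -> cc; T -> c.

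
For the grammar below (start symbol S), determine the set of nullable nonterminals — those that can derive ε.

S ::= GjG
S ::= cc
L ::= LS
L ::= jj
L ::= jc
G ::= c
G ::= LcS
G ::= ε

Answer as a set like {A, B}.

Directly nullable (have an ε-rule): {G}.
Not nullable: L, S — each has a terminal in every rule's right-hand side or depends on a non-nullable symbol.

{G}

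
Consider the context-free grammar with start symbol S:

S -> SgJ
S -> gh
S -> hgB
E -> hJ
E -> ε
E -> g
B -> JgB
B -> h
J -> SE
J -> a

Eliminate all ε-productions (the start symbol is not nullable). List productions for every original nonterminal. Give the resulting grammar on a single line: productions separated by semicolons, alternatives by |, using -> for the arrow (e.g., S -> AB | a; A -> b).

Nullable set: {E}.
Drop E -> ε.
J -> SE: E nullable, giving S | SE.
Unchanged (no nullable symbols): S -> SgJ; S -> gh; S -> hgB; B -> JgB; B -> h; E -> g; E -> hJ; J -> a.

S -> gh | SgJ | hgB; B -> h | JgB; E -> g | hJ; J -> S | a | SE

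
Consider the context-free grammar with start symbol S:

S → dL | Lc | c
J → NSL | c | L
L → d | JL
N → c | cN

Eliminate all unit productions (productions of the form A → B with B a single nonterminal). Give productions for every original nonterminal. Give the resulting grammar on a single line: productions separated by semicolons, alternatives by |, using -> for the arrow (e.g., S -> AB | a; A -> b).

S -> c | Lc | dL; J -> c | d | JL | NSL; L -> d | JL; N -> c | cN

Unit productions: J->L.
Unit pairs (A ⇒* B via units): (J,L).
S: inherits non-unit rules of {S} → Lc | c | dL.
J: inherits non-unit rules of {J, L} → JL | NSL | c | d.
L: inherits non-unit rules of {L} → JL | d.
N: inherits non-unit rules of {N} → c | cN.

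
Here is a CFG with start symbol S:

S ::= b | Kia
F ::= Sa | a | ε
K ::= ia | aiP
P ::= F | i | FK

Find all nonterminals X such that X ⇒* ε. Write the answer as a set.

{F, P}

Directly nullable (have an ε-rule): {F}.
P is nullable via P -> F (every symbol on the right is already known nullable).
Not nullable: K, S — each has a terminal in every rule's right-hand side or depends on a non-nullable symbol.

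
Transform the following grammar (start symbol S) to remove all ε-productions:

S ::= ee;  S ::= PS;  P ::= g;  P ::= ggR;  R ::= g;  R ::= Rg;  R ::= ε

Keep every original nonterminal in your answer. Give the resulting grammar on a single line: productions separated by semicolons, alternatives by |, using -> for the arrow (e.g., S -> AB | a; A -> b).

Nullable set: {R}.
P -> ggR: R nullable, giving gg | ggR.
Drop R -> ε.
R -> Rg: R nullable, giving Rg | g.
Unchanged (no nullable symbols): S -> PS; S -> ee; P -> g; R -> g.

S -> PS | ee; P -> g | gg | ggR; R -> g | Rg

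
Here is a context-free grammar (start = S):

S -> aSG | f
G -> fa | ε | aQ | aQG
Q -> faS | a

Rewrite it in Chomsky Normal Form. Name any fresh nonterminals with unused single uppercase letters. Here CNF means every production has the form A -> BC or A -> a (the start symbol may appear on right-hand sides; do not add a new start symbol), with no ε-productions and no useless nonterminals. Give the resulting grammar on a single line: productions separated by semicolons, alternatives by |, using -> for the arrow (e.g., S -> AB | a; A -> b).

Nullable: {G}; after ε-elimination: S -> f | aS | aSG; G -> aQ | fa | aQG; Q -> a | faS.
No unit productions to eliminate.
TERM: introduce A -> a, B -> f and substitute in every rule of length ≥2.
BIN: G -> AQG becomes G -> AC, C -> QG; Q -> BAS becomes Q -> BD, D -> AS; S -> ASG becomes S -> AE, E -> SG.

S -> f | AE | AS; A -> a; B -> f; C -> QG; D -> AS; E -> SG; G -> AC | AQ | BA; Q -> a | BD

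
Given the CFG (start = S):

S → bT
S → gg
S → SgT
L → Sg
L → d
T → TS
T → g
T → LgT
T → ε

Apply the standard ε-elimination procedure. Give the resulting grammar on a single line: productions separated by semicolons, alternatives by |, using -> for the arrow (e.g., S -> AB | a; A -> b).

S -> b | Sg | bT | gg | SgT; L -> d | Sg; T -> S | g | Lg | TS | LgT

Nullable set: {T}.
S -> SgT: T nullable, giving Sg | SgT.
S -> bT: T nullable, giving b | bT.
Drop T -> ε.
T -> LgT: T nullable, giving Lg | LgT.
T -> TS: T nullable, giving S | TS.
Unchanged (no nullable symbols): S -> gg; L -> Sg; L -> d; T -> g.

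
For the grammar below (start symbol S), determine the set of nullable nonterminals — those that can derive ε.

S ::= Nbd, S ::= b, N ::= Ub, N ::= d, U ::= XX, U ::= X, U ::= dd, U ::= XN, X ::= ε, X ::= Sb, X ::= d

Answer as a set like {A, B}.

{U, X}

Directly nullable (have an ε-rule): {X}.
U is nullable via U -> X (every symbol on the right is already known nullable).
Not nullable: N, S — each has a terminal in every rule's right-hand side or depends on a non-nullable symbol.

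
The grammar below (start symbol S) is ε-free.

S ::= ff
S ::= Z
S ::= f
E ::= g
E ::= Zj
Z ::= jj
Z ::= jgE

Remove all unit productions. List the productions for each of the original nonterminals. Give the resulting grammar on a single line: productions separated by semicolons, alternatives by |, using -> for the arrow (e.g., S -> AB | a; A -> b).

S -> f | ff | jj | jgE; E -> g | Zj; Z -> jj | jgE

Unit productions: S->Z.
Unit pairs (A ⇒* B via units): (S,Z).
S: inherits non-unit rules of {S, Z} → f | ff | jgE | jj.
E: inherits non-unit rules of {E} → Zj | g.
Z: inherits non-unit rules of {Z} → jgE | jj.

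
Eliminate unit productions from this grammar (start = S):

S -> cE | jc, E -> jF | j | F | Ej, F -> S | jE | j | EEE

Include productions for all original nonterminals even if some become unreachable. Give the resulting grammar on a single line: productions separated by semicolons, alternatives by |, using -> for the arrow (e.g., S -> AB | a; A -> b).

Unit productions: E->F, F->S.
Unit pairs (A ⇒* B via units): (E,F), (E,S), (F,S).
S: inherits non-unit rules of {S} → cE | jc.
E: inherits non-unit rules of {E, F, S} → EEE | Ej | cE | j | jE | jF | jc.
F: inherits non-unit rules of {F, S} → EEE | cE | j | jE | jc.

S -> cE | jc; E -> j | Ej | cE | jE | jF | jc | EEE; F -> j | cE | jE | jc | EEE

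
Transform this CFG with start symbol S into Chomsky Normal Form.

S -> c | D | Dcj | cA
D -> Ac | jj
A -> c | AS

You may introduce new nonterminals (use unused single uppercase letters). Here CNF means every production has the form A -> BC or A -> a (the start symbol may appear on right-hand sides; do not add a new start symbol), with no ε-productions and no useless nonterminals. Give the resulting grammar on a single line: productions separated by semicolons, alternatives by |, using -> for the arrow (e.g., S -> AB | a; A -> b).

S -> c | AB | BA | CC | DE; A -> c | AS; B -> c; C -> j; D -> AB | CC; E -> BC

No ε-productions.
After unit-elimination: S -> c | Ac | cA | jj | Dcj; A -> c | AS; D -> Ac | jj.
TERM: introduce B -> c, C -> j and substitute in every rule of length ≥2.
BIN: S -> DBC becomes S -> DE, E -> BC.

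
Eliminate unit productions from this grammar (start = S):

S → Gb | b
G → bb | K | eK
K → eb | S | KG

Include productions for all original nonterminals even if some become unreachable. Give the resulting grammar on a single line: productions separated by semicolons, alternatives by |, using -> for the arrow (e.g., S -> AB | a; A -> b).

S -> b | Gb; G -> b | Gb | KG | bb | eK | eb; K -> b | Gb | KG | eb

Unit productions: G->K, K->S.
Unit pairs (A ⇒* B via units): (G,K), (G,S), (K,S).
S: inherits non-unit rules of {S} → Gb | b.
G: inherits non-unit rules of {G, K, S} → Gb | KG | b | bb | eK | eb.
K: inherits non-unit rules of {K, S} → Gb | KG | b | eb.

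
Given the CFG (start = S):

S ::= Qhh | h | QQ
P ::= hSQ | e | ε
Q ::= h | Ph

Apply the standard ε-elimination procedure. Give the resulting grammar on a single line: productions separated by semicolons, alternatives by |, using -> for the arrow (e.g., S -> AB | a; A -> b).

Nullable set: {P}.
Drop P -> ε.
Q -> Ph: P nullable, giving Ph | h.
Unchanged (no nullable symbols): S -> QQ; S -> Qhh; S -> h; P -> e; P -> hSQ; Q -> h.

S -> h | QQ | Qhh; P -> e | hSQ; Q -> h | Ph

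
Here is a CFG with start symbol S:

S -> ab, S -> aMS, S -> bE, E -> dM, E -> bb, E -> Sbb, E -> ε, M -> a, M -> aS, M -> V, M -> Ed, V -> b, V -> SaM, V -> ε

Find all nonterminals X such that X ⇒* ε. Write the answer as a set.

Directly nullable (have an ε-rule): {E, V}.
M is nullable via M -> V (every symbol on the right is already known nullable).
Not nullable: S — each has a terminal in every rule's right-hand side or depends on a non-nullable symbol.

{E, M, V}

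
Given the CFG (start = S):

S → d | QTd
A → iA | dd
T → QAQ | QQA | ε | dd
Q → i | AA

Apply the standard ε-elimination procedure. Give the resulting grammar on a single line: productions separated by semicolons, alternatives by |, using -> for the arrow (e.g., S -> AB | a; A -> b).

Nullable set: {T}.
S -> QTd: T nullable, giving QTd | Qd.
Drop T -> ε.
Unchanged (no nullable symbols): S -> d; A -> dd; A -> iA; Q -> AA; Q -> i; T -> QAQ; T -> QQA; T -> dd.

S -> d | Qd | QTd; A -> dd | iA; Q -> i | AA; T -> dd | QAQ | QQA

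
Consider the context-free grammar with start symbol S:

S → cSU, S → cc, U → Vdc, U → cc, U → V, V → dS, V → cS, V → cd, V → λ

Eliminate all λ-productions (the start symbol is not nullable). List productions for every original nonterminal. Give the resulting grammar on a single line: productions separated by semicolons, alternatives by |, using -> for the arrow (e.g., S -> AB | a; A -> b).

Nullable set: {U, V}.
S -> cSU: U nullable, giving cS | cSU.
U -> V: V nullable, giving V.
U -> Vdc: V nullable, giving Vdc | dc.
Drop V -> λ.
Unchanged (no nullable symbols): S -> cc; U -> cc; V -> cS; V -> cd; V -> dS.

S -> cS | cc | cSU; U -> V | cc | dc | Vdc; V -> cS | cd | dS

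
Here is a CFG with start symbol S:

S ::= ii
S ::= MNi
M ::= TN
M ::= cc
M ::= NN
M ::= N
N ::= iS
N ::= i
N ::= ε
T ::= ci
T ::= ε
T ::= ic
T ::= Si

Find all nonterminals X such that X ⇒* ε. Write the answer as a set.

{M, N, T}

Directly nullable (have an ε-rule): {N, T}.
M is nullable via M -> N (every symbol on the right is already known nullable).
Not nullable: S — each has a terminal in every rule's right-hand side or depends on a non-nullable symbol.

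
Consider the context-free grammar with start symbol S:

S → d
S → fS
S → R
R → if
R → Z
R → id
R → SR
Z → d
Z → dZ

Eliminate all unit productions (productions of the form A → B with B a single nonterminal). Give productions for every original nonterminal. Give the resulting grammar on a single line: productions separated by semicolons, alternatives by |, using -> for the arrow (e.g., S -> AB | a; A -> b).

Unit productions: R->Z, S->R.
Unit pairs (A ⇒* B via units): (R,Z), (S,R), (S,Z).
S: inherits non-unit rules of {R, S, Z} → SR | d | dZ | fS | id | if.
R: inherits non-unit rules of {R, Z} → SR | d | dZ | id | if.
Z: inherits non-unit rules of {Z} → d | dZ.

S -> d | SR | dZ | fS | id | if; R -> d | SR | dZ | id | if; Z -> d | dZ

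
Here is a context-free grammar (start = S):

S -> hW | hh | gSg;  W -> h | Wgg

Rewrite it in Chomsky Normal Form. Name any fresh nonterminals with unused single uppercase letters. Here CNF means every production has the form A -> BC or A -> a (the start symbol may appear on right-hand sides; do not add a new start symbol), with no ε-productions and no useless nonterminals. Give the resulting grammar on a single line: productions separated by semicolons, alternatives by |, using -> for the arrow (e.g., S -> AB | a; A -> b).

No ε-productions.
No unit productions to eliminate.
TERM: introduce A -> g, B -> h and substitute in every rule of length ≥2.
BIN: S -> ASA becomes S -> AC, C -> SA; W -> WAA becomes W -> WD, D -> AA.

S -> AC | BB | BW; A -> g; B -> h; C -> SA; D -> AA; W -> h | WD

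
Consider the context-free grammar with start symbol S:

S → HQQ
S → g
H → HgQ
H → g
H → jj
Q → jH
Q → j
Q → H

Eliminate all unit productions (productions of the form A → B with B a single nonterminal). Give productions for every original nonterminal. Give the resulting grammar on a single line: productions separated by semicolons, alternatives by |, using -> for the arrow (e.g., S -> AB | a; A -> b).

Unit productions: Q->H.
Unit pairs (A ⇒* B via units): (Q,H).
S: inherits non-unit rules of {S} → HQQ | g.
H: inherits non-unit rules of {H} → HgQ | g | jj.
Q: inherits non-unit rules of {H, Q} → HgQ | g | j | jH | jj.

S -> g | HQQ; H -> g | jj | HgQ; Q -> g | j | jH | jj | HgQ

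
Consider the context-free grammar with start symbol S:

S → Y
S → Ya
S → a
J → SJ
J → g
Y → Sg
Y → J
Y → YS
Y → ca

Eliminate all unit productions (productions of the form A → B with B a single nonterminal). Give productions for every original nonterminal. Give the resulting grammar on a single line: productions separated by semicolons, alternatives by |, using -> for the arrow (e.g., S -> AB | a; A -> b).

S -> a | g | SJ | Sg | YS | Ya | ca; J -> g | SJ; Y -> g | SJ | Sg | YS | ca

Unit productions: S->Y, Y->J.
Unit pairs (A ⇒* B via units): (S,J), (S,Y), (Y,J).
S: inherits non-unit rules of {J, S, Y} → SJ | Sg | YS | Ya | a | ca | g.
J: inherits non-unit rules of {J} → SJ | g.
Y: inherits non-unit rules of {J, Y} → SJ | Sg | YS | ca | g.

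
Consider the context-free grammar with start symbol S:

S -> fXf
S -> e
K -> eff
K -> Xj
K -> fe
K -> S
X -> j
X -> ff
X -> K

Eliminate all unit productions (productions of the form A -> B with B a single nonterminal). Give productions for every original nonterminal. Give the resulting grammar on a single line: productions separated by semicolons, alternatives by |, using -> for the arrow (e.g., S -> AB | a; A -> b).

Unit productions: K->S, X->K.
Unit pairs (A ⇒* B via units): (K,S), (X,K), (X,S).
S: inherits non-unit rules of {S} → e | fXf.
K: inherits non-unit rules of {K, S} → Xj | e | eff | fXf | fe.
X: inherits non-unit rules of {K, S, X} → Xj | e | eff | fXf | fe | ff | j.

S -> e | fXf; K -> e | Xj | fe | eff | fXf; X -> e | j | Xj | fe | ff | eff | fXf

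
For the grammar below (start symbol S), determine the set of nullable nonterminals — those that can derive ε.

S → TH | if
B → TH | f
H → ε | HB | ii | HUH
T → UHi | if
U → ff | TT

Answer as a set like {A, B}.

{H}

Directly nullable (have an ε-rule): {H}.
Not nullable: B, S, T, U — each has a terminal in every rule's right-hand side or depends on a non-nullable symbol.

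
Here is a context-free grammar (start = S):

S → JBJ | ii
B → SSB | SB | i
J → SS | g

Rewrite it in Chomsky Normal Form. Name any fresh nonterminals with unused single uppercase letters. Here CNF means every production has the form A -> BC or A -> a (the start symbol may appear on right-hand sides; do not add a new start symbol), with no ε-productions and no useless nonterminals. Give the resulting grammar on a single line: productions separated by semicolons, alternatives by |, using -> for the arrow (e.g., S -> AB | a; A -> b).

S -> AA | JD; A -> i; B -> i | SB | SC; C -> SB; D -> BJ; J -> g | SS

No ε-productions.
No unit productions to eliminate.
TERM: introduce A -> i and substitute in every rule of length ≥2.
BIN: B -> SSB becomes B -> SC, C -> SB; S -> JBJ becomes S -> JD, D -> BJ.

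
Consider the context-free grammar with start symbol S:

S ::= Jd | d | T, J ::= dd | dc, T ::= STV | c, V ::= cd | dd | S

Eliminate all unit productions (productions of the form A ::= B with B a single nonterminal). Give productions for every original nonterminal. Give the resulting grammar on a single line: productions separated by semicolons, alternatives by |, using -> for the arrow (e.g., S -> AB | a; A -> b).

Unit productions: S->T, V->S.
Unit pairs (A ⇒* B via units): (S,T), (V,S), (V,T).
S: inherits non-unit rules of {S, T} → Jd | STV | c | d.
J: inherits non-unit rules of {J} → dc | dd.
T: inherits non-unit rules of {T} → STV | c.
V: inherits non-unit rules of {S, T, V} → Jd | STV | c | cd | d | dd.

S -> c | d | Jd | STV; J -> dc | dd; T -> c | STV; V -> c | d | Jd | cd | dd | STV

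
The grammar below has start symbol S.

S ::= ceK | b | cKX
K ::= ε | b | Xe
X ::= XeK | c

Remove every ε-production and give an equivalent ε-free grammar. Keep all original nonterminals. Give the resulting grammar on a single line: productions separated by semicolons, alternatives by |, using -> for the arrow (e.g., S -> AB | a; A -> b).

S -> b | cX | ce | cKX | ceK; K -> b | Xe; X -> c | Xe | XeK

Nullable set: {K}.
S -> cKX: K nullable, giving cKX | cX.
S -> ceK: K nullable, giving ce | ceK.
Drop K -> ε.
X -> XeK: K nullable, giving Xe | XeK.
Unchanged (no nullable symbols): S -> b; K -> Xe; K -> b; X -> c.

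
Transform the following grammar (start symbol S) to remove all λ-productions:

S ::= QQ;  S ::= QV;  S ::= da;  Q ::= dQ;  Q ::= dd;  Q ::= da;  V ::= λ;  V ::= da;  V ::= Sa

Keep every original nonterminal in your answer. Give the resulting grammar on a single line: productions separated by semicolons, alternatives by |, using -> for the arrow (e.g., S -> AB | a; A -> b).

S -> Q | QQ | QV | da; Q -> dQ | da | dd; V -> Sa | da

Nullable set: {V}.
S -> QV: V nullable, giving Q | QV.
Drop V -> λ.
Unchanged (no nullable symbols): S -> QQ; S -> da; Q -> dQ; Q -> da; Q -> dd; V -> Sa; V -> da.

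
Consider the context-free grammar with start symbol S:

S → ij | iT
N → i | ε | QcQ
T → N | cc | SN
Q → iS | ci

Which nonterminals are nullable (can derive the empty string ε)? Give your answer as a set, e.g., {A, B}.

{N, T}

Directly nullable (have an ε-rule): {N}.
T is nullable via T -> N (every symbol on the right is already known nullable).
Not nullable: Q, S — each has a terminal in every rule's right-hand side or depends on a non-nullable symbol.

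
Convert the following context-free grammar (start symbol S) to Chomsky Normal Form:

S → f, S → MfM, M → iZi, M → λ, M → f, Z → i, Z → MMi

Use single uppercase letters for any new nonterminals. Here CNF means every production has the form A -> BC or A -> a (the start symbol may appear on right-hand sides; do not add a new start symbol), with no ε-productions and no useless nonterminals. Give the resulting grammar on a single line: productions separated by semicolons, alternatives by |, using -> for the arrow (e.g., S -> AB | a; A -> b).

Nullable: {M}; after ε-elimination: S -> f | Mf | fM | MfM; M -> f | iZi; Z -> i | Mi | MMi.
No unit productions to eliminate.
TERM: introduce B -> f, A -> i and substitute in every rule of length ≥2.
BIN: M -> AZA becomes M -> AC, C -> ZA; S -> MBM becomes S -> MD, D -> BM; Z -> MMA becomes Z -> ME, E -> MA.

S -> f | BM | MB | MD; A -> i; B -> f; C -> ZA; D -> BM; E -> MA; M -> f | AC; Z -> i | MA | ME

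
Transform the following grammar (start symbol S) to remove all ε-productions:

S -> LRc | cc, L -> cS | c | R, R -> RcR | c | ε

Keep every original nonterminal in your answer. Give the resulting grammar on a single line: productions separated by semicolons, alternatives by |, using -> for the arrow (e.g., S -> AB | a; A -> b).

S -> c | Lc | Rc | cc | LRc; L -> R | c | cS; R -> c | Rc | cR | RcR

Nullable set: {L, R}.
S -> LRc: L, R nullable, giving LRc | Lc | Rc | c.
L -> R: R nullable, giving R.
Drop R -> ε.
R -> RcR: R, R nullable, giving Rc | RcR | c | cR.
Unchanged (no nullable symbols): S -> cc; L -> c; L -> cS; R -> c.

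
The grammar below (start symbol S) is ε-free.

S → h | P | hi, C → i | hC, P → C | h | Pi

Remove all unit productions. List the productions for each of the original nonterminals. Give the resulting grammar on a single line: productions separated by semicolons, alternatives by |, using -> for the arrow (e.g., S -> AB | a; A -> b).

Unit productions: P->C, S->P.
Unit pairs (A ⇒* B via units): (P,C), (S,C), (S,P).
S: inherits non-unit rules of {C, P, S} → Pi | h | hC | hi | i.
C: inherits non-unit rules of {C} → hC | i.
P: inherits non-unit rules of {C, P} → Pi | h | hC | i.

S -> h | i | Pi | hC | hi; C -> i | hC; P -> h | i | Pi | hC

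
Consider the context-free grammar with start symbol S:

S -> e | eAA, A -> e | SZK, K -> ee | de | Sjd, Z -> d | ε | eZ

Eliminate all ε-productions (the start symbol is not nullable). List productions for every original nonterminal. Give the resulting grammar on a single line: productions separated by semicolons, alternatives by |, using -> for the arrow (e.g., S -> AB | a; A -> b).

S -> e | eAA; A -> e | SK | SZK; K -> de | ee | Sjd; Z -> d | e | eZ

Nullable set: {Z}.
A -> SZK: Z nullable, giving SK | SZK.
Drop Z -> ε.
Z -> eZ: Z nullable, giving e | eZ.
Unchanged (no nullable symbols): S -> e; S -> eAA; A -> e; K -> Sjd; K -> de; K -> ee; Z -> d.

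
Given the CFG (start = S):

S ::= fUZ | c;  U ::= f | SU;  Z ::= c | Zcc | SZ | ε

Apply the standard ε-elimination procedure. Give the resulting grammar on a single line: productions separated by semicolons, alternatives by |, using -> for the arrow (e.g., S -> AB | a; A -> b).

Nullable set: {Z}.
S -> fUZ: Z nullable, giving fU | fUZ.
Drop Z -> ε.
Z -> SZ: Z nullable, giving S | SZ.
Z -> Zcc: Z nullable, giving Zcc | cc.
Unchanged (no nullable symbols): S -> c; U -> SU; U -> f; Z -> c.

S -> c | fU | fUZ; U -> f | SU; Z -> S | c | SZ | cc | Zcc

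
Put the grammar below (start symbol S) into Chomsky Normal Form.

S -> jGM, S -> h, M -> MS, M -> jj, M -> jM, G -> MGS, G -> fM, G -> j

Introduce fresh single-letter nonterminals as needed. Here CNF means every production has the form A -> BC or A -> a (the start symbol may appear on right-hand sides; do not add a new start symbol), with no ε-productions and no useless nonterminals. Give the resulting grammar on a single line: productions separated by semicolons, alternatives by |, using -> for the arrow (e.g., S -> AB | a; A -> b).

No ε-productions.
No unit productions to eliminate.
TERM: introduce A -> f, B -> j and substitute in every rule of length ≥2.
BIN: G -> MGS becomes G -> MC, C -> GS; S -> BGM becomes S -> BD, D -> GM.

S -> h | BD; A -> f; B -> j; C -> GS; D -> GM; G -> j | AM | MC; M -> BB | BM | MS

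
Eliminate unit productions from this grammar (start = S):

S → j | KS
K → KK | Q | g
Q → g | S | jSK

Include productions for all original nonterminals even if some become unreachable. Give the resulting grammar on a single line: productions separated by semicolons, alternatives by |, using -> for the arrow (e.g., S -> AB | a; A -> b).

Unit productions: K->Q, Q->S.
Unit pairs (A ⇒* B via units): (K,Q), (K,S), (Q,S).
S: inherits non-unit rules of {S} → KS | j.
K: inherits non-unit rules of {K, Q, S} → KK | KS | g | j | jSK.
Q: inherits non-unit rules of {Q, S} → KS | g | j | jSK.

S -> j | KS; K -> g | j | KK | KS | jSK; Q -> g | j | KS | jSK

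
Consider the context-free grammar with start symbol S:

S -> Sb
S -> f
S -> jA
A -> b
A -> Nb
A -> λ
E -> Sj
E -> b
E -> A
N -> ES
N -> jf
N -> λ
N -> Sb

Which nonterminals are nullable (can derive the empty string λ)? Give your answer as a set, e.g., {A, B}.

{A, E, N}

Directly nullable (have an ε-rule): {A, N}.
E is nullable via E -> A (every symbol on the right is already known nullable).
Not nullable: S — each has a terminal in every rule's right-hand side or depends on a non-nullable symbol.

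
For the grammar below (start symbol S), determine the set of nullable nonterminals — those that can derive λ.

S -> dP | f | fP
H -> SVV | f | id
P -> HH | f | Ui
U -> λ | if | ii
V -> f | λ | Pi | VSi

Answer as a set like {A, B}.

Directly nullable (have an ε-rule): {U, V}.
Not nullable: H, P, S — each has a terminal in every rule's right-hand side or depends on a non-nullable symbol.

{U, V}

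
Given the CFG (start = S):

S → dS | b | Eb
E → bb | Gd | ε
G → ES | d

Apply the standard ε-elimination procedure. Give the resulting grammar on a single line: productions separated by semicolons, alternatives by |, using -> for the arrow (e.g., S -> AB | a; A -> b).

S -> b | Eb | dS; E -> Gd | bb; G -> S | d | ES

Nullable set: {E}.
S -> Eb: E nullable, giving Eb | b.
Drop E -> ε.
G -> ES: E nullable, giving ES | S.
Unchanged (no nullable symbols): S -> b; S -> dS; E -> Gd; E -> bb; G -> d.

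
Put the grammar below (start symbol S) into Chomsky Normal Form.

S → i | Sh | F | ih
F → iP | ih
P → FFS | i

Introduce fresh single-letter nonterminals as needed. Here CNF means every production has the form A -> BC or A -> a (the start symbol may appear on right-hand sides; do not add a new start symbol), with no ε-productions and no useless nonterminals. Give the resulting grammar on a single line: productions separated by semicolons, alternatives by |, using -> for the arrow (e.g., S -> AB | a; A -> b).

No ε-productions.
After unit-elimination: S -> i | Sh | iP | ih; F -> iP | ih; P -> i | FFS.
TERM: introduce B -> h, A -> i and substitute in every rule of length ≥2.
BIN: P -> FFS becomes P -> FC, C -> FS.

S -> i | AB | AP | SB; A -> i; B -> h; C -> FS; F -> AB | AP; P -> i | FC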